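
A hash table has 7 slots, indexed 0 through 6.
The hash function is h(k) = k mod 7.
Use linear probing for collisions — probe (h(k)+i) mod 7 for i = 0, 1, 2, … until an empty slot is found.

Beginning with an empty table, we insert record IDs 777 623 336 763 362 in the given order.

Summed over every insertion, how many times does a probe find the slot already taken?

6

777 hashes to 0; slot 0 is free → place at 0.
623 hashes to 0; 0 taken → place at 1.
336 hashes to 0; 0,1 taken → place at 2.
763 hashes to 0; 0,1,2 taken → place at 3.
362 hashes to 5; slot 5 is free → place at 5.
Table: [777, 623, 336, 763, ∅, 362, ∅]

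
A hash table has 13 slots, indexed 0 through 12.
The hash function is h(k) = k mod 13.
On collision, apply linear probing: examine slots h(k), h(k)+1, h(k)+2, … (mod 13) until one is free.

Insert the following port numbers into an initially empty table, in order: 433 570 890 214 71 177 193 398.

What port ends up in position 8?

71

433 hashes to 4; slot 4 is free → place at 4.
570 hashes to 11; slot 11 is free → place at 11.
890 hashes to 6; slot 6 is free → place at 6.
214 hashes to 6; 6 taken → place at 7.
71 hashes to 6; 6,7 taken → place at 8.
177 hashes to 8; 8 taken → place at 9.
193 hashes to 11; 11 taken → place at 12.
398 hashes to 8; 8,9 taken → place at 10.
Table: [-, -, -, -, 433, -, 890, 214, 71, 177, 398, 570, 193]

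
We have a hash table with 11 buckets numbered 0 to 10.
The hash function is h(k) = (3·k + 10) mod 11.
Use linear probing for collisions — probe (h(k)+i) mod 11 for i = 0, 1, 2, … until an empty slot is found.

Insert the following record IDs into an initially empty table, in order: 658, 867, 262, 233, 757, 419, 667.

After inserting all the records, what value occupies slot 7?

Insert 658: h=4, slot 4 empty => index 4.
Insert 867: h=4, slot 4 occupied => index 5.
Insert 262: h=4, slots 4,5 occupied => index 6.
Insert 233: h=5, slots 5,6 occupied => index 7.
Insert 757: h=4, slots 4,5,6,7 occupied => index 8.
Insert 419: h=2, slot 2 empty => index 2.
Insert 667: h=9, slot 9 empty => index 9.
Table: [∅, ∅, 419, ∅, 658, 867, 262, 233, 757, 667, ∅]

233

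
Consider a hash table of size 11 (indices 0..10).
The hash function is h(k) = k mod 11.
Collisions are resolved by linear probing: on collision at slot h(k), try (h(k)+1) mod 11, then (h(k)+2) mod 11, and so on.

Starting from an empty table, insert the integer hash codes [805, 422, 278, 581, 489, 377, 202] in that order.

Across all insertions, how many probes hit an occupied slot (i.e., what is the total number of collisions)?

805: h=2 → slot 2
422: h=4 → slot 4
278: h=3 → slot 3
581: h=9 → slot 9
489: h=5 → slot 5
377: h=3, probe 3,4,5,6 → slot 6
202: h=4, probe 4,5,6,7 → slot 7
Table: [—, —, 805, 278, 422, 489, 377, 202, —, 581, —]

6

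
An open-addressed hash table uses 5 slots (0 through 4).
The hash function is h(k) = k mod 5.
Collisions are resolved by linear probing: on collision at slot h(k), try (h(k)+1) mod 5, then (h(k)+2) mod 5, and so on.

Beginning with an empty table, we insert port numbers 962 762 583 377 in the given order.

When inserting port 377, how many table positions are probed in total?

962 hashes to 2; slot 2 is free => place at 2.
762 hashes to 2; 2 taken => place at 3.
583 hashes to 3; 3 taken => place at 4.
377 hashes to 2; 2,3,4 taken => place at 0.
Table: [377, -, 962, 762, 583]

4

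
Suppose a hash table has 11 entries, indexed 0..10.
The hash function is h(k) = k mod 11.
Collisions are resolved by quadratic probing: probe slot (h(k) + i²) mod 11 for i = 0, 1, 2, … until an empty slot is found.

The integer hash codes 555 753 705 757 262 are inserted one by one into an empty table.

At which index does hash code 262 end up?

10

555: h=5 → slot 5
753: h=5, probe 5,6 → slot 6
705: h=1 → slot 1
757: h=9 → slot 9
262: h=9, probe 9,10 → slot 10
Table: [_, 705, _, _, _, 555, 753, _, _, 757, 262]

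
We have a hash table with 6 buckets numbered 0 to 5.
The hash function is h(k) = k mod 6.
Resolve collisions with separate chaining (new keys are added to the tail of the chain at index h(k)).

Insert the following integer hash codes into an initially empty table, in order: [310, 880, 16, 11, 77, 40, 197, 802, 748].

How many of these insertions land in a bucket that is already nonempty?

7

Insert 310: h=4, bucket 4 empty → new chain.
Insert 880: h=4, bucket 4 nonempty → append to chain.
Insert 16: h=4, bucket 4 nonempty → append to chain.
Insert 11: h=5, bucket 5 empty → new chain.
Insert 77: h=5, bucket 5 nonempty → append to chain.
Insert 40: h=4, bucket 4 nonempty → append to chain.
Insert 197: h=5, bucket 5 nonempty → append to chain.
Insert 802: h=4, bucket 4 nonempty → append to chain.
Insert 748: h=4, bucket 4 nonempty → append to chain.
Final buckets:
0: ∅
1: ∅
2: ∅
3: ∅
4: 310 -> 880 -> 16 -> 40 -> 802 -> 748
5: 11 -> 77 -> 197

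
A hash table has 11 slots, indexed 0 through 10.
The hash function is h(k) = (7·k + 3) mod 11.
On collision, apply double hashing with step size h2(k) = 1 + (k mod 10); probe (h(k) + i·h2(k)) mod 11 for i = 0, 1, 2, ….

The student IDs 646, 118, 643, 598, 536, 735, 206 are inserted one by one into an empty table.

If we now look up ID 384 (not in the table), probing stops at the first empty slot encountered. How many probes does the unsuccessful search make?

646: h=4 => slot 4
118: h=4, h2=9, probe 4,2 => slot 2
643: h=5 => slot 5
598: h=9 => slot 9
536: h=4, h2=7, probe 4,0 => slot 0
735: h=0, h2=6, probe 0,6 => slot 6
206: h=4, h2=7, probe 4,0,7 => slot 7
Table: [536, —, 118, —, 646, 643, 735, 206, —, 598, —]
Lookup 384: h=7, h2=5, probe 7,1 → slot 1 empty, not found.

2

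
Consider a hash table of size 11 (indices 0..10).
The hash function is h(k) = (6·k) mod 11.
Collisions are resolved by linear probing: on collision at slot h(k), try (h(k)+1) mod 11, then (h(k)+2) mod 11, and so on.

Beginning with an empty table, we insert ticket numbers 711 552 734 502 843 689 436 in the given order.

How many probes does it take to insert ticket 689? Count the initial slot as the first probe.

711: h=9 → slot 9
552: h=1 → slot 1
734: h=4 → slot 4
502: h=9, probe 9,10 → slot 10
843: h=9, probe 9,10,0 → slot 0
689: h=9, probe 9,10,0,1,2 → slot 2
436: h=9, probe 9,10,0,1,2,3 → slot 3
Table: [843, 552, 689, 436, 734, —, —, —, —, 711, 502]

5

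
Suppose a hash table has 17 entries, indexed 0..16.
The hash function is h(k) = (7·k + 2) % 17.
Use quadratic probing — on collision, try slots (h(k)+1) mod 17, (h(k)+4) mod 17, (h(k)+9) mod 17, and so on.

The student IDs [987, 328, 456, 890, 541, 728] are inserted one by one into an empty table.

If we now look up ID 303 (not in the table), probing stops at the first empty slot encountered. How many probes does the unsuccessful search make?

Insert 987: h=9, slot 9 empty → index 9.
Insert 328: h=3, slot 3 empty → index 3.
Insert 456: h=15, slot 15 empty → index 15.
Insert 890: h=10, slot 10 empty → index 10.
Insert 541: h=15, slot 15 occupied → index 16.
Insert 728: h=15, slots 15,16 occupied → index 2.
Table: [-, -, 728, 328, -, -, -, -, -, 987, 890, -, -, -, -, 456, 541]
Lookup 303: h=15, probe 15,16,2,7 → slot 7 empty, not found.

4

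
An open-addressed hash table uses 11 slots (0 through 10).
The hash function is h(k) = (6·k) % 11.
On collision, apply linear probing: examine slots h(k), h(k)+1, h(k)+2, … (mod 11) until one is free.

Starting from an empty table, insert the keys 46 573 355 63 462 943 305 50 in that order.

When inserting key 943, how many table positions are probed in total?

2

46 hashes to 1; slot 1 is free => place at 1.
573 hashes to 6; slot 6 is free => place at 6.
355 hashes to 7; slot 7 is free => place at 7.
63 hashes to 4; slot 4 is free => place at 4.
462 hashes to 0; slot 0 is free => place at 0.
943 hashes to 4; 4 taken => place at 5.
305 hashes to 4; 4,5,6,7 taken => place at 8.
50 hashes to 3; slot 3 is free => place at 3.
Table: [462, 46, ∅, 50, 63, 943, 573, 355, 305, ∅, ∅]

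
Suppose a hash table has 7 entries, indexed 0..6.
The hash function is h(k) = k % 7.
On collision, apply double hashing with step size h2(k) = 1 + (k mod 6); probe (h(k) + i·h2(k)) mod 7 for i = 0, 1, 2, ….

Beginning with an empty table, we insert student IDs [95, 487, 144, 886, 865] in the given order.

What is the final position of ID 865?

1

Insert 95: h=4, slot 4 empty -> index 4.
Insert 487: h=4, h2=2, slot 4 occupied -> index 6.
Insert 144: h=4, h2=1, slot 4 occupied -> index 5.
Insert 886: h=4, h2=5, slot 4 occupied -> index 2.
Insert 865: h=4, h2=2, slots 4,6 occupied -> index 1.
Table: [∅, 865, 886, ∅, 95, 144, 487]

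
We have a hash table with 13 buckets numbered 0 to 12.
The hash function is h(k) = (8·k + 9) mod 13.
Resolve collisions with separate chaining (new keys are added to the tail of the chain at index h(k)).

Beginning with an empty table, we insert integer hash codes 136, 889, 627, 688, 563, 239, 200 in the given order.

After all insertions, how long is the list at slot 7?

136 -> bucket 5
889 -> bucket 10
627 -> bucket 7
688 -> bucket 1
563 -> bucket 2
239 -> bucket 10 (collision)
200 -> bucket 10 (collision)
Final buckets:
0: -
1: 688
2: 563
3: -
4: -
5: 136
6: -
7: 627
8: -
9: -
10: 889 -> 239 -> 200
11: -
12: -

1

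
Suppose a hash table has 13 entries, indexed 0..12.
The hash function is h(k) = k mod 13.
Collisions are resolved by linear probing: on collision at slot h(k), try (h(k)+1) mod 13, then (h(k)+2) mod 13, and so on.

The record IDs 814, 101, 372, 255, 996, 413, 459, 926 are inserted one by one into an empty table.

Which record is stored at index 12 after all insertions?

814: h=8 -> slot 8
101: h=10 -> slot 10
372: h=8, probe 8,9 -> slot 9
255: h=8, probe 8,9,10,11 -> slot 11
996: h=8, probe 8,9,10,11,12 -> slot 12
413: h=10, probe 10,11,12,0 -> slot 0
459: h=4 -> slot 4
926: h=3 -> slot 3
Table: [413, _, _, 926, 459, _, _, _, 814, 372, 101, 255, 996]

996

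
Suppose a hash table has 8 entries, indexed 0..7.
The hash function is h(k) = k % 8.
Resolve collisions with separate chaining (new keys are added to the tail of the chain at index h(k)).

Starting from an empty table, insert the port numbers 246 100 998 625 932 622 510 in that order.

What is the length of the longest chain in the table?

4

246 → bucket 6
100 → bucket 4
998 → bucket 6 (collision)
625 → bucket 1
932 → bucket 4 (collision)
622 → bucket 6 (collision)
510 → bucket 6 (collision)
Final buckets:
0: ∅
1: 625
2: ∅
3: ∅
4: 100 -> 932
5: ∅
6: 246 -> 998 -> 622 -> 510
7: ∅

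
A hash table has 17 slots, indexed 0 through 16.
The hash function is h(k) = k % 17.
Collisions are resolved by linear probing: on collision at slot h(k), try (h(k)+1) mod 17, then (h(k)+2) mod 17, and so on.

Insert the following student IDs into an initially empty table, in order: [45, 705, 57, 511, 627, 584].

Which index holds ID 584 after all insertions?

45: h=11 → slot 11
705: h=8 → slot 8
57: h=6 → slot 6
511: h=1 → slot 1
627: h=15 → slot 15
584: h=6, probe 6,7 → slot 7
Table: [—, 511, —, —, —, —, 57, 584, 705, —, —, 45, —, —, —, 627, —]

7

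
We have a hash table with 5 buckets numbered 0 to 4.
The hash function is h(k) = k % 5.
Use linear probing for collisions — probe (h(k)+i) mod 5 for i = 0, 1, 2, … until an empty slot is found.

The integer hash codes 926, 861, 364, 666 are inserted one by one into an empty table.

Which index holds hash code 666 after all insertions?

926 hashes to 1; slot 1 is free => place at 1.
861 hashes to 1; 1 taken => place at 2.
364 hashes to 4; slot 4 is free => place at 4.
666 hashes to 1; 1,2 taken => place at 3.
Table: [., 926, 861, 666, 364]

3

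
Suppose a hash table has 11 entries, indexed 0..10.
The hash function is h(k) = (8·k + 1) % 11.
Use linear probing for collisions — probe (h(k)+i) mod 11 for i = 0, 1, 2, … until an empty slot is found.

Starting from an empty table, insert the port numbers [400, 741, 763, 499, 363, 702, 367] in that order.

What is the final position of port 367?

400: h=0 => slot 0
741: h=0, probe 0,1 => slot 1
763: h=0, probe 0,1,2 => slot 2
499: h=0, probe 0,1,2,3 => slot 3
363: h=1, probe 1,2,3,4 => slot 4
702: h=7 => slot 7
367: h=0, probe 0,1,2,3,4,5 => slot 5
Table: [400, 741, 763, 499, 363, 367, -, 702, -, -, -]

5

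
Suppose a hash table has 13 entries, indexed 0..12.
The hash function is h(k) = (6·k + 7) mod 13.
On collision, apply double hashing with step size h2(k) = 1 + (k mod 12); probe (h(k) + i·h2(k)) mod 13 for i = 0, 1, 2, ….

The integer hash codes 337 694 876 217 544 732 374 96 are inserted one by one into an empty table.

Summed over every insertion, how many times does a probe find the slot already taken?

Insert 337: h=1, slot 1 empty -> index 1.
Insert 694: h=11, slot 11 empty -> index 11.
Insert 876: h=11, h2=1, slot 11 occupied -> index 12.
Insert 217: h=9, slot 9 empty -> index 9.
Insert 544: h=8, slot 8 empty -> index 8.
Insert 732: h=5, slot 5 empty -> index 5.
Insert 374: h=2, slot 2 empty -> index 2.
Insert 96: h=11, h2=1, slots 11,12 occupied -> index 0.
Table: [96, 337, 374, _, _, 732, _, _, 544, 217, _, 694, 876]

3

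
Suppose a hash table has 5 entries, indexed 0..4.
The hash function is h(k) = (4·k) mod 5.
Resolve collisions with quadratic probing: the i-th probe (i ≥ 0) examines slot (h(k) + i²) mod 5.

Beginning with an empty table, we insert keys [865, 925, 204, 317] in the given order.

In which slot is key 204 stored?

2

865: h=0 → slot 0
925: h=0, probe 0,1 → slot 1
204: h=1, probe 1,2 → slot 2
317: h=3 → slot 3
Table: [865, 925, 204, 317, _]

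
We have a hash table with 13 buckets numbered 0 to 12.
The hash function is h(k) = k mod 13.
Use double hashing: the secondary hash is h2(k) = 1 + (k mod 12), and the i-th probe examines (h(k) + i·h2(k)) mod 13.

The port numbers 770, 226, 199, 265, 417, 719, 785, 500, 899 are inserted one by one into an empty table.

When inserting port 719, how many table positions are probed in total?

3

770 hashes to 3; slot 3 is free → place at 3.
226 hashes to 5; slot 5 is free → place at 5.
199 hashes to 4; slot 4 is free → place at 4.
265 hashes to 5, h2=2; 5 taken → place at 7.
417 hashes to 1; slot 1 is free → place at 1.
719 hashes to 4, h2=12; 4,3 taken → place at 2.
785 hashes to 5, h2=6; 5 taken → place at 11.
500 hashes to 6; slot 6 is free → place at 6.
899 hashes to 2, h2=12; 2,1 taken → place at 0.
Table: [899, 417, 719, 770, 199, 226, 500, 265, ., ., ., 785, .]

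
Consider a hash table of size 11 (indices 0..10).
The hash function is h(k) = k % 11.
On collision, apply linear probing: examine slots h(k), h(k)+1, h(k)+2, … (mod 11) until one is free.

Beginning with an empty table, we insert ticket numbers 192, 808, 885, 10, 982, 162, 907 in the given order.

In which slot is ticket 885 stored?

7

192: h=5 => slot 5
808: h=5, probe 5,6 => slot 6
885: h=5, probe 5,6,7 => slot 7
10: h=10 => slot 10
982: h=3 => slot 3
162: h=8 => slot 8
907: h=5, probe 5,6,7,8,9 => slot 9
Table: [—, —, —, 982, —, 192, 808, 885, 162, 907, 10]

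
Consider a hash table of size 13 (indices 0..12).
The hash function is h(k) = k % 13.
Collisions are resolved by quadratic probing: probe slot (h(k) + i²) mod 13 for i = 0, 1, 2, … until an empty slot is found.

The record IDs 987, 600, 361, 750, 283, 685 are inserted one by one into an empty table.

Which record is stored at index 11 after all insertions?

Insert 987: h=12, slot 12 empty → index 12.
Insert 600: h=2, slot 2 empty → index 2.
Insert 361: h=10, slot 10 empty → index 10.
Insert 750: h=9, slot 9 empty → index 9.
Insert 283: h=10, slot 10 occupied → index 11.
Insert 685: h=9, slots 9,10 occupied → index 0.
Table: [685, _, 600, _, _, _, _, _, _, 750, 361, 283, 987]

283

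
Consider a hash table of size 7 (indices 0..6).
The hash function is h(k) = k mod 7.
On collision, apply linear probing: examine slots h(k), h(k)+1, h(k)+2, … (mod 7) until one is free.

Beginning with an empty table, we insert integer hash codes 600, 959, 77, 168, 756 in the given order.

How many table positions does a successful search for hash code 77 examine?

2

600 hashes to 5; slot 5 is free → place at 5.
959 hashes to 0; slot 0 is free → place at 0.
77 hashes to 0; 0 taken → place at 1.
168 hashes to 0; 0,1 taken → place at 2.
756 hashes to 0; 0,1,2 taken → place at 3.
Table: [959, 77, 168, 756, ., 600, .]
Lookup 77: h=0, probe 0,1 → found at 1.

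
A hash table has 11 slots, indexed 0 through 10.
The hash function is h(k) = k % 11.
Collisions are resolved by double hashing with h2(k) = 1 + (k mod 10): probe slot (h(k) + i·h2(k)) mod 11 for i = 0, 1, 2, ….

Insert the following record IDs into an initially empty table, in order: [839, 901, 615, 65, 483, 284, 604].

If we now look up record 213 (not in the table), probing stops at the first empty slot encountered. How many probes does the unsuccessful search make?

2

839 hashes to 3; slot 3 is free → place at 3.
901 hashes to 10; slot 10 is free → place at 10.
615 hashes to 10, h2=6; 10 taken → place at 5.
65 hashes to 10, h2=6; 10,5 taken → place at 0.
483 hashes to 10, h2=4; 10,3 taken → place at 7.
284 hashes to 9; slot 9 is free → place at 9.
604 hashes to 10, h2=5; 10 taken → place at 4.
Table: [65, ∅, ∅, 839, 604, 615, ∅, 483, ∅, 284, 901]
Lookup 213: h=4, h2=4, probe 4,8 → slot 8 empty, not found.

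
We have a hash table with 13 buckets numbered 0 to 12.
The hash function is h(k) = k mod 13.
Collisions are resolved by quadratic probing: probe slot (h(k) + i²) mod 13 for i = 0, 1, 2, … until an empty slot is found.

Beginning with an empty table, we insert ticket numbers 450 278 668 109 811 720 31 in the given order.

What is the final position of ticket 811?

450 hashes to 8; slot 8 is free => place at 8.
278 hashes to 5; slot 5 is free => place at 5.
668 hashes to 5; 5 taken => place at 6.
109 hashes to 5; 5,6 taken => place at 9.
811 hashes to 5; 5,6,9 taken => place at 1.
720 hashes to 5; 5,6,9,1,8 taken => place at 4.
31 hashes to 5; 5,6,9,1,8,4 taken => place at 2.
Table: [_, 811, 31, _, 720, 278, 668, _, 450, 109, _, _, _]

1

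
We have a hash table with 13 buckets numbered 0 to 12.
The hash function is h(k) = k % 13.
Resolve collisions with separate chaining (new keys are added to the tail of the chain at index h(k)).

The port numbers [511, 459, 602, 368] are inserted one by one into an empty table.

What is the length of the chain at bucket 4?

4

511 -> bucket 4
459 -> bucket 4 (collision)
602 -> bucket 4 (collision)
368 -> bucket 4 (collision)
Final buckets:
0: ∅
1: ∅
2: ∅
3: ∅
4: 511 -> 459 -> 602 -> 368
5: ∅
6: ∅
7: ∅
8: ∅
9: ∅
10: ∅
11: ∅
12: ∅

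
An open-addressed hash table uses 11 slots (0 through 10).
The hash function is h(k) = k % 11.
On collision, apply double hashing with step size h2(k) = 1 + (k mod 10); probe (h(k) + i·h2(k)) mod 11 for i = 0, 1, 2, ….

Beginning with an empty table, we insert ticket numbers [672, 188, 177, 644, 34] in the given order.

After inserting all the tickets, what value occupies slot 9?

672: h=1 => slot 1
188: h=1, h2=9, probe 1,10 => slot 10
177: h=1, h2=8, probe 1,9 => slot 9
644: h=6 => slot 6
34: h=1, h2=5, probe 1,6,0 => slot 0
Table: [34, 672, ., ., ., ., 644, ., ., 177, 188]

177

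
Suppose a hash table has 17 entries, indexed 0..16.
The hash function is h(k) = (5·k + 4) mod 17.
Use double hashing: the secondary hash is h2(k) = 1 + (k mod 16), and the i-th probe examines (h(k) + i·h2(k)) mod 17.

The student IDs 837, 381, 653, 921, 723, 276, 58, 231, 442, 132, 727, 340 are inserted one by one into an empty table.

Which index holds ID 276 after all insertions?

0

837: h=7 → slot 7
381: h=5 → slot 5
653: h=5, h2=14, probe 5,2 → slot 2
921: h=2, h2=10, probe 2,12 → slot 12
723: h=15 → slot 15
276: h=7, h2=5, probe 7,12,0 → slot 0
58: h=5, h2=11, probe 5,16 → slot 16
231: h=3 → slot 3
442: h=4 → slot 4
132: h=1 → slot 1
727: h=1, h2=8, probe 1,9 → slot 9
340: h=4, h2=5, probe 4,9,14 → slot 14
Table: [276, 132, 653, 231, 442, 381, —, 837, —, 727, —, —, 921, —, 340, 723, 58]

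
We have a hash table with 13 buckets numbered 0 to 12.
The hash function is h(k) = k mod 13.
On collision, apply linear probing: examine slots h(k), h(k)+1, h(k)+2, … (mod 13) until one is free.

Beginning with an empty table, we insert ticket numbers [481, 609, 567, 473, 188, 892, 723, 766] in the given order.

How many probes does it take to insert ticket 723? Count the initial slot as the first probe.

481 hashes to 0; slot 0 is free => place at 0.
609 hashes to 11; slot 11 is free => place at 11.
567 hashes to 8; slot 8 is free => place at 8.
473 hashes to 5; slot 5 is free => place at 5.
188 hashes to 6; slot 6 is free => place at 6.
892 hashes to 8; 8 taken => place at 9.
723 hashes to 8; 8,9 taken => place at 10.
766 hashes to 12; slot 12 is free => place at 12.
Table: [481, ., ., ., ., 473, 188, ., 567, 892, 723, 609, 766]

3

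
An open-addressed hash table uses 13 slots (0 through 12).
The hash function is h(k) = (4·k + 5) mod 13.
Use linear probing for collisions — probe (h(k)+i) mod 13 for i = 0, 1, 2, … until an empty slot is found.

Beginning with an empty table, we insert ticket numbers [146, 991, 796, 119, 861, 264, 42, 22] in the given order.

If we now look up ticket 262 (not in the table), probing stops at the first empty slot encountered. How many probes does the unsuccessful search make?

2

146: h=4 -> slot 4
991: h=4, probe 4,5 -> slot 5
796: h=4, probe 4,5,6 -> slot 6
119: h=0 -> slot 0
861: h=4, probe 4,5,6,7 -> slot 7
264: h=8 -> slot 8
42: h=4, probe 4,5,6,7,8,9 -> slot 9
22: h=2 -> slot 2
Table: [119, ∅, 22, ∅, 146, 991, 796, 861, 264, 42, ∅, ∅, ∅]
Lookup 262: h=0, probe 0,1 → slot 1 empty, not found.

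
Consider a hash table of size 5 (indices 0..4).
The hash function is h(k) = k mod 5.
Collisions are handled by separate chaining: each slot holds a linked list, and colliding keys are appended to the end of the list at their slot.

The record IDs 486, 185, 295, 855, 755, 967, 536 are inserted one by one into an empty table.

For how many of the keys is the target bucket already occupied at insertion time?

486 -> bucket 1
185 -> bucket 0
295 -> bucket 0 (collision)
855 -> bucket 0 (collision)
755 -> bucket 0 (collision)
967 -> bucket 2
536 -> bucket 1 (collision)
Final buckets:
0: 185 -> 295 -> 855 -> 755
1: 486 -> 536
2: 967
3: .
4: .

4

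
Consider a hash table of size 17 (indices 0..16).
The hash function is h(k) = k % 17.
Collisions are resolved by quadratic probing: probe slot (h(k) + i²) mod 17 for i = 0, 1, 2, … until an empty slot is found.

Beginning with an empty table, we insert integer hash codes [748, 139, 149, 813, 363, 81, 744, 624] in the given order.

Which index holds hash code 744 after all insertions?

Insert 748: h=0, slot 0 empty → index 0.
Insert 139: h=3, slot 3 empty → index 3.
Insert 149: h=13, slot 13 empty → index 13.
Insert 813: h=14, slot 14 empty → index 14.
Insert 363: h=6, slot 6 empty → index 6.
Insert 81: h=13, slots 13,14,0 occupied → index 5.
Insert 744: h=13, slots 13,14,0,5 occupied → index 12.
Insert 624: h=12, slots 12,13 occupied → index 16.
Table: [748, -, -, 139, -, 81, 363, -, -, -, -, -, 744, 149, 813, -, 624]

12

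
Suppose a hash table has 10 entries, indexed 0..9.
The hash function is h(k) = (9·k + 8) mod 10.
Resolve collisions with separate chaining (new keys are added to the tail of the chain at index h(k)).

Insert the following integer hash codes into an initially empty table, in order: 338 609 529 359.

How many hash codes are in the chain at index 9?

338 -> bucket 0
609 -> bucket 9
529 -> bucket 9 (collision)
359 -> bucket 9 (collision)
Final buckets:
0: 338
1: -
2: -
3: -
4: -
5: -
6: -
7: -
8: -
9: 609 -> 529 -> 359

3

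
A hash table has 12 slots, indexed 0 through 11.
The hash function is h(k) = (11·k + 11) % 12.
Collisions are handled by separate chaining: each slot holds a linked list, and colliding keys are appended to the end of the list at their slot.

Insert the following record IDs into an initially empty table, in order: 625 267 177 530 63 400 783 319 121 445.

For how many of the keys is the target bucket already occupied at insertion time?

625 → bucket 10
267 → bucket 8
177 → bucket 2
530 → bucket 9
63 → bucket 8 (collision)
400 → bucket 7
783 → bucket 8 (collision)
319 → bucket 4
121 → bucket 10 (collision)
445 → bucket 10 (collision)
Final buckets:
0: ∅
1: ∅
2: 177
3: ∅
4: 319
5: ∅
6: ∅
7: 400
8: 267 -> 63 -> 783
9: 530
10: 625 -> 121 -> 445
11: ∅

4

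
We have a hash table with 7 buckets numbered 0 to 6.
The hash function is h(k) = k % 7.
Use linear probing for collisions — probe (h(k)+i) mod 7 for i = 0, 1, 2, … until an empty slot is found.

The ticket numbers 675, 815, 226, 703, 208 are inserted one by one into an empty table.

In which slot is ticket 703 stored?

5

Insert 675: h=3, slot 3 empty → index 3.
Insert 815: h=3, slot 3 occupied → index 4.
Insert 226: h=2, slot 2 empty → index 2.
Insert 703: h=3, slots 3,4 occupied → index 5.
Insert 208: h=5, slot 5 occupied → index 6.
Table: [—, —, 226, 675, 815, 703, 208]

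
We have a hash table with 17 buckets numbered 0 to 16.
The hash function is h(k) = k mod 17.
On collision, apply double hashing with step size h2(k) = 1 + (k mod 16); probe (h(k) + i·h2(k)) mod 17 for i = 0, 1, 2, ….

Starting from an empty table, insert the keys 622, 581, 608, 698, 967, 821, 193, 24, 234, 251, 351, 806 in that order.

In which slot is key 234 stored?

Insert 622: h=10, slot 10 empty => index 10.
Insert 581: h=3, slot 3 empty => index 3.
Insert 608: h=13, slot 13 empty => index 13.
Insert 698: h=1, slot 1 empty => index 1.
Insert 967: h=15, slot 15 empty => index 15.
Insert 821: h=5, slot 5 empty => index 5.
Insert 193: h=6, slot 6 empty => index 6.
Insert 24: h=7, slot 7 empty => index 7.
Insert 234: h=13, h2=11, slots 13,7,1 occupied => index 12.
Insert 251: h=13, h2=12, slot 13 occupied => index 8.
Insert 351: h=11, slot 11 empty => index 11.
Insert 806: h=7, h2=7, slot 7 occupied => index 14.
Table: [_, 698, _, 581, _, 821, 193, 24, 251, _, 622, 351, 234, 608, 806, 967, _]

12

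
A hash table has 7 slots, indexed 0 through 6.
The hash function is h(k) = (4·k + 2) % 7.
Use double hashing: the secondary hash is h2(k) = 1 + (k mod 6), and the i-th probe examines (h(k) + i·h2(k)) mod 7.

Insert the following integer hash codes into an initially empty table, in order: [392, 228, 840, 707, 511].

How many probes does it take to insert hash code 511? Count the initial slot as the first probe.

3

392 hashes to 2; slot 2 is free -> place at 2.
228 hashes to 4; slot 4 is free -> place at 4.
840 hashes to 2, h2=1; 2 taken -> place at 3.
707 hashes to 2, h2=6; 2 taken -> place at 1.
511 hashes to 2, h2=2; 2,4 taken -> place at 6.
Table: [—, 707, 392, 840, 228, —, 511]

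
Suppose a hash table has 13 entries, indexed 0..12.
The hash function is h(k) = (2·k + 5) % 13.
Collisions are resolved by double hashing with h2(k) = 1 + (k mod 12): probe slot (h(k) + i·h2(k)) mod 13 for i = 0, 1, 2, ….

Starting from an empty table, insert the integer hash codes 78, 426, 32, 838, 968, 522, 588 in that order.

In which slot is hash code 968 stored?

78: h=5 -> slot 5
426: h=12 -> slot 12
32: h=4 -> slot 4
838: h=4, h2=11, probe 4,2 -> slot 2
968: h=4, h2=9, probe 4,0 -> slot 0
522: h=9 -> slot 9
588: h=11 -> slot 11
Table: [968, —, 838, —, 32, 78, —, —, —, 522, —, 588, 426]

0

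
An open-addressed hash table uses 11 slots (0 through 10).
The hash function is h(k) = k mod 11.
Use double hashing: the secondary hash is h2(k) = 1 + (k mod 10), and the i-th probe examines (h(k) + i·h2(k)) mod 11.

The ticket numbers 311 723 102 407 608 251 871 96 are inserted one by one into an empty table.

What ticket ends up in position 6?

102

311 hashes to 3; slot 3 is free => place at 3.
723 hashes to 8; slot 8 is free => place at 8.
102 hashes to 3, h2=3; 3 taken => place at 6.
407 hashes to 0; slot 0 is free => place at 0.
608 hashes to 3, h2=9; 3 taken => place at 1.
251 hashes to 9; slot 9 is free => place at 9.
871 hashes to 2; slot 2 is free => place at 2.
96 hashes to 8, h2=7; 8 taken => place at 4.
Table: [407, 608, 871, 311, 96, ∅, 102, ∅, 723, 251, ∅]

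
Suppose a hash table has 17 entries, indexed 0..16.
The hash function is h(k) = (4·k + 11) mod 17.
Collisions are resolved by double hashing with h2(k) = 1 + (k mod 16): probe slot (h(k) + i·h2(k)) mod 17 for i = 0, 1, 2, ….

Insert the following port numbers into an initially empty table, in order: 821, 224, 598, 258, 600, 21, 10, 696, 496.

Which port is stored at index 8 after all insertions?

496

821 hashes to 14; slot 14 is free => place at 14.
224 hashes to 6; slot 6 is free => place at 6.
598 hashes to 6, h2=7; 6 taken => place at 13.
258 hashes to 6, h2=3; 6 taken => place at 9.
600 hashes to 14, h2=9; 14,6 taken => place at 15.
21 hashes to 10; slot 10 is free => place at 10.
10 hashes to 0; slot 0 is free => place at 0.
696 hashes to 7; slot 7 is free => place at 7.
496 hashes to 6, h2=1; 6,7 taken => place at 8.
Table: [10, ., ., ., ., ., 224, 696, 496, 258, 21, ., ., 598, 821, 600, .]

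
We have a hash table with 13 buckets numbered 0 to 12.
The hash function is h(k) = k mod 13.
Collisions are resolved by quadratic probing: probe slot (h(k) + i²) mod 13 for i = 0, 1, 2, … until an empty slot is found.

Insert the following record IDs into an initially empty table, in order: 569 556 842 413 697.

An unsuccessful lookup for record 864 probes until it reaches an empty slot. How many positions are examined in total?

569: h=10 => slot 10
556: h=10, probe 10,11 => slot 11
842: h=10, probe 10,11,1 => slot 1
413: h=10, probe 10,11,1,6 => slot 6
697: h=8 => slot 8
Table: [-, 842, -, -, -, -, 413, -, 697, -, 569, 556, -]
Lookup 864: h=6, probe 6,7 → slot 7 empty, not found.

2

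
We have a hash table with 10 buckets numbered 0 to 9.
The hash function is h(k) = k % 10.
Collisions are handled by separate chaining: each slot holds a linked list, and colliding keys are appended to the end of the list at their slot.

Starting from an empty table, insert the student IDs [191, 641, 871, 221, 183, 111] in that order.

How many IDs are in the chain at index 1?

191 -> bucket 1
641 -> bucket 1 (collision)
871 -> bucket 1 (collision)
221 -> bucket 1 (collision)
183 -> bucket 3
111 -> bucket 1 (collision)
Final buckets:
0: -
1: 191 -> 641 -> 871 -> 221 -> 111
2: -
3: 183
4: -
5: -
6: -
7: -
8: -
9: -

5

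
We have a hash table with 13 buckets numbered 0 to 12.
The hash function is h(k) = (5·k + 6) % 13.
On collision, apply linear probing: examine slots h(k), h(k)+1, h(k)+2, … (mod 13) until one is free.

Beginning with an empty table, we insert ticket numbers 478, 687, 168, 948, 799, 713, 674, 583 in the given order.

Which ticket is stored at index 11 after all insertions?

478 hashes to 4; slot 4 is free => place at 4.
687 hashes to 9; slot 9 is free => place at 9.
168 hashes to 1; slot 1 is free => place at 1.
948 hashes to 1; 1 taken => place at 2.
799 hashes to 10; slot 10 is free => place at 10.
713 hashes to 9; 9,10 taken => place at 11.
674 hashes to 9; 9,10,11 taken => place at 12.
583 hashes to 9; 9,10,11,12 taken => place at 0.
Table: [583, 168, 948, -, 478, -, -, -, -, 687, 799, 713, 674]

713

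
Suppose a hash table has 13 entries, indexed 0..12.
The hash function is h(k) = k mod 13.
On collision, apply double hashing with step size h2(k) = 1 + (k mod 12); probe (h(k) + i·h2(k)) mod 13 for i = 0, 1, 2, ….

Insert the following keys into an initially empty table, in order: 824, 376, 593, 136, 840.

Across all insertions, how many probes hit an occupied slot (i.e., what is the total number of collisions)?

824: h=5 -> slot 5
376: h=12 -> slot 12
593: h=8 -> slot 8
136: h=6 -> slot 6
840: h=8, h2=1, probe 8,9 -> slot 9
Table: [—, —, —, —, —, 824, 136, —, 593, 840, —, —, 376]

1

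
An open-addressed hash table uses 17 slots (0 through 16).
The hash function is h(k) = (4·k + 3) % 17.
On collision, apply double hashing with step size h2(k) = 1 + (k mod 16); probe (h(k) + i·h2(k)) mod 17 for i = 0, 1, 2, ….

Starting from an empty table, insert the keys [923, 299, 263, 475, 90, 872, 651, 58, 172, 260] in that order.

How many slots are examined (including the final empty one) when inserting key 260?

4

923 hashes to 6; slot 6 is free -> place at 6.
299 hashes to 9; slot 9 is free -> place at 9.
263 hashes to 1; slot 1 is free -> place at 1.
475 hashes to 16; slot 16 is free -> place at 16.
90 hashes to 6, h2=11; 6 taken -> place at 0.
872 hashes to 6, h2=9; 6 taken -> place at 15.
651 hashes to 6, h2=12; 6,1 taken -> place at 13.
58 hashes to 14; slot 14 is free -> place at 14.
172 hashes to 11; slot 11 is free -> place at 11.
260 hashes to 6, h2=5; 6,11,16 taken -> place at 4.
Table: [90, 263, ., ., 260, ., 923, ., ., 299, ., 172, ., 651, 58, 872, 475]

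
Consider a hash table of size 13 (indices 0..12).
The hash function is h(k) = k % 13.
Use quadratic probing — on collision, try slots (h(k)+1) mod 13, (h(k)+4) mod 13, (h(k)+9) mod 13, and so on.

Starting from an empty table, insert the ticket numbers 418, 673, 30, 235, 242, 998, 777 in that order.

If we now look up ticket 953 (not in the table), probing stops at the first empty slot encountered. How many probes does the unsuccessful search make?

2

418: h=2 -> slot 2
673: h=10 -> slot 10
30: h=4 -> slot 4
235: h=1 -> slot 1
242: h=8 -> slot 8
998: h=10, probe 10,11 -> slot 11
777: h=10, probe 10,11,1,6 -> slot 6
Table: [-, 235, 418, -, 30, -, 777, -, 242, -, 673, 998, -]
Lookup 953: h=4, probe 4,5 → slot 5 empty, not found.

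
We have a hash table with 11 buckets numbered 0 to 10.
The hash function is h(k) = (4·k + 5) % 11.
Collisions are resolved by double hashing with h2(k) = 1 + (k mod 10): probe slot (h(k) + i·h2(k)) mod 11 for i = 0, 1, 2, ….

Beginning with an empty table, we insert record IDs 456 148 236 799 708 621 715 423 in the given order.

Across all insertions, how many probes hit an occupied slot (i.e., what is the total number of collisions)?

7

456 hashes to 3; slot 3 is free -> place at 3.
148 hashes to 3, h2=9; 3 taken -> place at 1.
236 hashes to 3, h2=7; 3 taken -> place at 10.
799 hashes to 0; slot 0 is free -> place at 0.
708 hashes to 10, h2=9; 10 taken -> place at 8.
621 hashes to 3, h2=2; 3 taken -> place at 5.
715 hashes to 5, h2=6; 5,0 taken -> place at 6.
423 hashes to 3, h2=4; 3 taken -> place at 7.
Table: [799, 148, -, 456, -, 621, 715, 423, 708, -, 236]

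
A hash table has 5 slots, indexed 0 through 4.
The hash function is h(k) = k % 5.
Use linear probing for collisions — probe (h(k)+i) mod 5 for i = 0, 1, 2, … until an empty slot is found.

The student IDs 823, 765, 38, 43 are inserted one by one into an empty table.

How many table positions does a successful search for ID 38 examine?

2

823: h=3 => slot 3
765: h=0 => slot 0
38: h=3, probe 3,4 => slot 4
43: h=3, probe 3,4,0,1 => slot 1
Table: [765, 43, -, 823, 38]
Lookup 38: h=3, probe 3,4 → found at 4.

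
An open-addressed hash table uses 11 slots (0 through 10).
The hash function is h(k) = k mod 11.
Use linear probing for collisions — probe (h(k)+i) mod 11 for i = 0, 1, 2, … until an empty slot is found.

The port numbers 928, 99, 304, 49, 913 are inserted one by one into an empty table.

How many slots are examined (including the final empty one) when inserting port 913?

928 hashes to 4; slot 4 is free => place at 4.
99 hashes to 0; slot 0 is free => place at 0.
304 hashes to 7; slot 7 is free => place at 7.
49 hashes to 5; slot 5 is free => place at 5.
913 hashes to 0; 0 taken => place at 1.
Table: [99, 913, _, _, 928, 49, _, 304, _, _, _]

2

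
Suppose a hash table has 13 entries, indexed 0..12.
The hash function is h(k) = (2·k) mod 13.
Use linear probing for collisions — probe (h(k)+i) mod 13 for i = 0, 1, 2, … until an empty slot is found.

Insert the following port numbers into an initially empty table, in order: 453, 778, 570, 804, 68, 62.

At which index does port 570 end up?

453: h=9 -> slot 9
778: h=9, probe 9,10 -> slot 10
570: h=9, probe 9,10,11 -> slot 11
804: h=9, probe 9,10,11,12 -> slot 12
68: h=6 -> slot 6
62: h=7 -> slot 7
Table: [., ., ., ., ., ., 68, 62, ., 453, 778, 570, 804]

11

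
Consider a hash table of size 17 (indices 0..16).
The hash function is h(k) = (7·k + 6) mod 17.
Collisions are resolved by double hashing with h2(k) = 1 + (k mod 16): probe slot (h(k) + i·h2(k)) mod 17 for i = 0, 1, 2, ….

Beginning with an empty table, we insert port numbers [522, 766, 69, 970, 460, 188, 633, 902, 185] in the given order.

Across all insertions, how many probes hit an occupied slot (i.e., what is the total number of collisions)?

522 hashes to 5; slot 5 is free → place at 5.
766 hashes to 13; slot 13 is free → place at 13.
69 hashes to 13, h2=6; 13 taken → place at 2.
970 hashes to 13, h2=11; 13 taken → place at 7.
460 hashes to 13, h2=13; 13 taken → place at 9.
188 hashes to 13, h2=13; 13,9,5 taken → place at 1.
633 hashes to 0; slot 0 is free → place at 0.
902 hashes to 13, h2=7; 13 taken → place at 3.
185 hashes to 9, h2=10; 9,2 taken → place at 12.
Table: [633, 188, 69, 902, ∅, 522, ∅, 970, ∅, 460, ∅, ∅, 185, 766, ∅, ∅, ∅]

9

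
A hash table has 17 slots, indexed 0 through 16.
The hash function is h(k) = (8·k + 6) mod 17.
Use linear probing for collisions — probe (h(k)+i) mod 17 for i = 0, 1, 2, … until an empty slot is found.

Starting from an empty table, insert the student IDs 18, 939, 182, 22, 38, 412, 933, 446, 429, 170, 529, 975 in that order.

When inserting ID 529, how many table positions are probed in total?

7

Insert 18: h=14, slot 14 empty -> index 14.
Insert 939: h=4, slot 4 empty -> index 4.
Insert 182: h=0, slot 0 empty -> index 0.
Insert 22: h=12, slot 12 empty -> index 12.
Insert 38: h=4, slot 4 occupied -> index 5.
Insert 412: h=4, slots 4,5 occupied -> index 6.
Insert 933: h=7, slot 7 empty -> index 7.
Insert 446: h=4, slots 4,5,6,7 occupied -> index 8.
Insert 429: h=4, slots 4,5,6,7,8 occupied -> index 9.
Insert 170: h=6, slots 6,7,8,9 occupied -> index 10.
Insert 529: h=5, slots 5,6,7,8,9,10 occupied -> index 11.
Insert 975: h=3, slot 3 empty -> index 3.
Table: [182, ∅, ∅, 975, 939, 38, 412, 933, 446, 429, 170, 529, 22, ∅, 18, ∅, ∅]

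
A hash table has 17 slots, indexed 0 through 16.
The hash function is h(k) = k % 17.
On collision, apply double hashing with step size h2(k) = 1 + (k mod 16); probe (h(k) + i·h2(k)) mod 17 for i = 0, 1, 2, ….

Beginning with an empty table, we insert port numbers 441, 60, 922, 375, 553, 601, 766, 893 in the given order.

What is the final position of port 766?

14

441 hashes to 16; slot 16 is free → place at 16.
60 hashes to 9; slot 9 is free → place at 9.
922 hashes to 4; slot 4 is free → place at 4.
375 hashes to 1; slot 1 is free → place at 1.
553 hashes to 9, h2=10; 9 taken → place at 2.
601 hashes to 6; slot 6 is free → place at 6.
766 hashes to 1, h2=15; 1,16 taken → place at 14.
893 hashes to 9, h2=14; 9,6 taken → place at 3.
Table: [—, 375, 553, 893, 922, —, 601, —, —, 60, —, —, —, —, 766, —, 441]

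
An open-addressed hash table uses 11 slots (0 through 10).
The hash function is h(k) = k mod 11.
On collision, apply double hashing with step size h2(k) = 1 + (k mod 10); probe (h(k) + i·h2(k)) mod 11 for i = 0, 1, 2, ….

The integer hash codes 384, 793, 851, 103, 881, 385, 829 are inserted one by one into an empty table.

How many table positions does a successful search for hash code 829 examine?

384 hashes to 10; slot 10 is free → place at 10.
793 hashes to 1; slot 1 is free → place at 1.
851 hashes to 4; slot 4 is free → place at 4.
103 hashes to 4, h2=4; 4 taken → place at 8.
881 hashes to 1, h2=2; 1 taken → place at 3.
385 hashes to 0; slot 0 is free → place at 0.
829 hashes to 4, h2=10; 4,3 taken → place at 2.
Table: [385, 793, 829, 881, 851, ., ., ., 103, ., 384]
Lookup 829: h=4, h2=10, probe 4,3,2 → found at 2.

3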